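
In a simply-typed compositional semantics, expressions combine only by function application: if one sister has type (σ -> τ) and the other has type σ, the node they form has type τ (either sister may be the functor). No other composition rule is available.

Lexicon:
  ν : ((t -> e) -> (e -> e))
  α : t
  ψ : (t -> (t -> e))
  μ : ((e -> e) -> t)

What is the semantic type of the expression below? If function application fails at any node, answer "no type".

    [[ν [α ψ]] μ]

t

[α ψ]: ψ is (t -> (t -> e)), α is t; result (t -> e).
[ν [α ψ]]: ν is ((t -> e) -> (e -> e)), [α ψ] is (t -> e); result (e -> e).
[[ν [α ψ]] μ]: μ is ((e -> e) -> t), [ν [α ψ]] is (e -> e); result t.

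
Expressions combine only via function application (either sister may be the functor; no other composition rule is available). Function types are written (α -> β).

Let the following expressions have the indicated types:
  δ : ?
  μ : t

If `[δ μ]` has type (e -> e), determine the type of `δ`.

(t -> (e -> e))

[δ μ] must have type (e -> e). The sister μ has type t; that is not a function onto (e -> e), so δ must be the functor, of type (t -> (e -> e)).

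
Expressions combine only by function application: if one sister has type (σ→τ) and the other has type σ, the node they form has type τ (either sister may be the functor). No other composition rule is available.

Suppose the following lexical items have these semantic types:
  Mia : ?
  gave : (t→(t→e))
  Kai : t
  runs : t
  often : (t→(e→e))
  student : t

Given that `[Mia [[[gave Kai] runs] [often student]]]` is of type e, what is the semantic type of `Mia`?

(e→e)

For [Mia [[[gave Kai] runs] [often student]]] to have type e with [[[gave Kai] runs] [often student]] of type e, Mia must be the function: Mia : (e→e).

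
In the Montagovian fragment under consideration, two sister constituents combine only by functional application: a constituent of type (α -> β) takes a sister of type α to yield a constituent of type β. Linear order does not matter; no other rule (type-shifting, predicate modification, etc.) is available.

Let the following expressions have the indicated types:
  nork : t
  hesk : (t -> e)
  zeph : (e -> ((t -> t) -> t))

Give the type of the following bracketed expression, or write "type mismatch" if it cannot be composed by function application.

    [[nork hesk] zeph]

[nork hesk]: functor hesk : (t -> e), argument nork : t; result e.
[[nork hesk] zeph]: functor zeph : (e -> ((t -> t) -> t)), argument [nork hesk] : e; result ((t -> t) -> t).

((t -> t) -> t)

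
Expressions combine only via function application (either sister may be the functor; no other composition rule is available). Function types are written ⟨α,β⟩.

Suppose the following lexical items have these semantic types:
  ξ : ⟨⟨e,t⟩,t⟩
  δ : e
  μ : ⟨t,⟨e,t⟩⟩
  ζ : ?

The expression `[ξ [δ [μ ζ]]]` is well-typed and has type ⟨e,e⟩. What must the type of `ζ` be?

[ξ [δ [μ ζ]]] must have type ⟨e,e⟩. The sister ξ has type ⟨⟨e,t⟩,t⟩; that is not a function onto ⟨e,e⟩, so [δ [μ ζ]] must be the functor, of type ⟨⟨⟨e,t⟩,t⟩,⟨e,e⟩⟩.
[δ [μ ζ]] must have type ⟨⟨⟨e,t⟩,t⟩,⟨e,e⟩⟩. The sister δ has type e; that is not a function onto ⟨⟨⟨e,t⟩,t⟩,⟨e,e⟩⟩, so [μ ζ] must be the functor, of type ⟨e,⟨⟨⟨e,t⟩,t⟩,⟨e,e⟩⟩⟩.
[μ ζ] must have type ⟨e,⟨⟨⟨e,t⟩,t⟩,⟨e,e⟩⟩⟩. The sister μ has type ⟨t,⟨e,t⟩⟩; that is not a function onto ⟨e,⟨⟨⟨e,t⟩,t⟩,⟨e,e⟩⟩⟩, so ζ must be the functor, of type ⟨⟨t,⟨e,t⟩⟩,⟨e,⟨⟨⟨e,t⟩,t⟩,⟨e,e⟩⟩⟩⟩.

⟨⟨t,⟨e,t⟩⟩,⟨e,⟨⟨⟨e,t⟩,t⟩,⟨e,e⟩⟩⟩⟩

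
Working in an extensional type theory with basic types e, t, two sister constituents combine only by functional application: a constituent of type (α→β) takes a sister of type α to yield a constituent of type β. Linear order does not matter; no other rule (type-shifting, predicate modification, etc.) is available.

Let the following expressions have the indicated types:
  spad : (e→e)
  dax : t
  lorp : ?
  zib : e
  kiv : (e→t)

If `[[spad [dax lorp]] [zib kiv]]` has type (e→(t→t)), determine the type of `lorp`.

(t→((e→e)→(t→(e→(t→t)))))

[[spad [dax lorp]] [zib kiv]] must have type (e→(t→t)). The sister [zib kiv] has type t; that is not a function onto (e→(t→t)), so [spad [dax lorp]] must be the functor, of type (t→(e→(t→t))).
[spad [dax lorp]] must have type (t→(e→(t→t))). The sister spad has type (e→e); that is not a function onto (t→(e→(t→t))), so [dax lorp] must be the functor, of type ((e→e)→(t→(e→(t→t)))).
[dax lorp] must have type ((e→e)→(t→(e→(t→t)))). The sister dax has type t; that is not a function onto ((e→e)→(t→(e→(t→t)))), so lorp must be the functor, of type (t→((e→e)→(t→(e→(t→t))))).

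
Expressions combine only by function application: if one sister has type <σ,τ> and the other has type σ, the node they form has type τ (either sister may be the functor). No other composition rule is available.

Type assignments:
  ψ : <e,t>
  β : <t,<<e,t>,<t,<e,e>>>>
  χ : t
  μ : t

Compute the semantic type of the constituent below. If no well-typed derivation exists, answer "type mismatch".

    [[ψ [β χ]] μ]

<e,e>

[β χ]: β is <t,<<e,t>,<t,<e,e>>>>, χ is t; result <<e,t>,<t,<e,e>>>.
[ψ [β χ]]: [β χ] is <<e,t>,<t,<e,e>>>, ψ is <e,t>; result <t,<e,e>>.
[[ψ [β χ]] μ]: [ψ [β χ]] is <t,<e,e>>, μ is t; result <e,e>.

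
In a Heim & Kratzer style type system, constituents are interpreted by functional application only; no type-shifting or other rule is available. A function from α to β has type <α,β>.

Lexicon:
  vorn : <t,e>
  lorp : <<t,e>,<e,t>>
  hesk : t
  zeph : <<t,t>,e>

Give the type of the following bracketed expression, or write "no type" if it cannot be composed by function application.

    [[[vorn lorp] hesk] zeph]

no type

[vorn lorp]: <<t,e>,<e,t>> applied to <t,e> yields <e,t>.
[[vorn lorp] hesk]: <e,t> with t — neither is a function whose domain matches the other; composition fails here.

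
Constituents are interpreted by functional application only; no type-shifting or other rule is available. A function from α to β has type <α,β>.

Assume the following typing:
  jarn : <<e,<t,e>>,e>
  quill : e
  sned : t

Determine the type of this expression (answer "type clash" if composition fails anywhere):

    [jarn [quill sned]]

[quill sned]: e with t — neither is a function whose domain matches the other; composition fails here.

type clash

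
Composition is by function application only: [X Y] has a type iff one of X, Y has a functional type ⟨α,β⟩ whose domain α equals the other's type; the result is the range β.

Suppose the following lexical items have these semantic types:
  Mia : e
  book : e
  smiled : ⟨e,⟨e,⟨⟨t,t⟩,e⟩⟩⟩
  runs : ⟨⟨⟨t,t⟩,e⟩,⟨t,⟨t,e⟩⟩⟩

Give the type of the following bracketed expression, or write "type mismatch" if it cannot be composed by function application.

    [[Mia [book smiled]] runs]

[book smiled]: smiled is ⟨e,⟨e,⟨⟨t,t⟩,e⟩⟩⟩, book is e; result ⟨e,⟨⟨t,t⟩,e⟩⟩.
[Mia [book smiled]]: [book smiled] is ⟨e,⟨⟨t,t⟩,e⟩⟩, Mia is e; result ⟨⟨t,t⟩,e⟩.
[[Mia [book smiled]] runs]: runs is ⟨⟨⟨t,t⟩,e⟩,⟨t,⟨t,e⟩⟩⟩, [Mia [book smiled]] is ⟨⟨t,t⟩,e⟩; result ⟨t,⟨t,e⟩⟩.

⟨t,⟨t,e⟩⟩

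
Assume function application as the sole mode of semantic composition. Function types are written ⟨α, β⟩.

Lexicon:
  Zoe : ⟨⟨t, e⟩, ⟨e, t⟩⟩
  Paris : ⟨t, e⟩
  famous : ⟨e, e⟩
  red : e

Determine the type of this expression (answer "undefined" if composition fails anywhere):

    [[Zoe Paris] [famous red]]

At [Zoe Paris], Zoe : ⟨⟨t, e⟩, ⟨e, t⟩⟩ takes Paris : ⟨t, e⟩, giving ⟨e, t⟩.
At [famous red], famous : ⟨e, e⟩ takes red : e, giving e.
At [[Zoe Paris] [famous red]], [Zoe Paris] : ⟨e, t⟩ takes [famous red] : e, giving t.

t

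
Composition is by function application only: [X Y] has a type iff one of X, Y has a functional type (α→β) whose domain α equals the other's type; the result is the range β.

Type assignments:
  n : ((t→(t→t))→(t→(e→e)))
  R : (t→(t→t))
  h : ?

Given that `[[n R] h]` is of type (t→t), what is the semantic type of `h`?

At [[n R] h] (required: (t→t)): [n R] is (t→(e→e)), which is not a function with range (t→t); hence h is the functor — type ((t→(e→e))→(t→t)).

((t→(e→e))→(t→t))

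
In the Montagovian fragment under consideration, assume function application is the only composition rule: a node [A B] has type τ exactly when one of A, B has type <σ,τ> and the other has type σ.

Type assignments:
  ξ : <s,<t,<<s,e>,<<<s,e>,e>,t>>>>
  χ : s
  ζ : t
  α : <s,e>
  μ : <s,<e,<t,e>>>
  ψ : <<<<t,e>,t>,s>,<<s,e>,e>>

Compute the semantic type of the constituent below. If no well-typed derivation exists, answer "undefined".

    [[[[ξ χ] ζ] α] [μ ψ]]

[ξ χ]: <s,<t,<<s,e>,<<<s,e>,e>,t>>>> applied to s yields <t,<<s,e>,<<<s,e>,e>,t>>>.
[[ξ χ] ζ]: <t,<<s,e>,<<<s,e>,e>,t>>> applied to t yields <<s,e>,<<<s,e>,e>,t>>.
[[[ξ χ] ζ] α]: <<s,e>,<<<s,e>,e>,t>> applied to <s,e> yields <<<s,e>,e>,t>.
[μ ψ]: <s,<e,<t,e>>> and <<<<t,e>,t>,s>,<<s,e>,e>> cannot combine by function application — type clash.

undefined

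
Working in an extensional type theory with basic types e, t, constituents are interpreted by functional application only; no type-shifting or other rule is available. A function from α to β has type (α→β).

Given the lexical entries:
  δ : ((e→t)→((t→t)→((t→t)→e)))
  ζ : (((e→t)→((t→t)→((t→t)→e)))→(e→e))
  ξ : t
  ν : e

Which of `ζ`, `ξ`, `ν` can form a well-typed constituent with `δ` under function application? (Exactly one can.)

ζ — combines: ζ : (((e→t)→((t→t)→((t→t)→e)))→(e→e)) takes δ : ((e→t)→((t→t)→((t→t)→e))) as argument, giving (e→e).
ξ : t — no; δ wants (e→t), and ξ wants nothing (atomic).
ν : e — no; δ wants (e→t), and ν wants nothing (atomic).

ζ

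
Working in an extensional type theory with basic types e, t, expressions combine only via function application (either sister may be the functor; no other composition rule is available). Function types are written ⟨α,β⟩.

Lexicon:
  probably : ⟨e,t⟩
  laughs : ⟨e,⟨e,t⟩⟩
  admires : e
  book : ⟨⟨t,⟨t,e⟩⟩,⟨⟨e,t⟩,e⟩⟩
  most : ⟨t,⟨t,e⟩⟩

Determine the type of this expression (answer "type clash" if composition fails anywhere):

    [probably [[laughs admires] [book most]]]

[laughs admires]: functor laughs : ⟨e,⟨e,t⟩⟩, argument admires : e; result ⟨e,t⟩.
[book most]: functor book : ⟨⟨t,⟨t,e⟩⟩,⟨⟨e,t⟩,e⟩⟩, argument most : ⟨t,⟨t,e⟩⟩; result ⟨⟨e,t⟩,e⟩.
[[laughs admires] [book most]]: functor [book most] : ⟨⟨e,t⟩,e⟩, argument [laughs admires] : ⟨e,t⟩; result e.
[probably [[laughs admires] [book most]]]: functor probably : ⟨e,t⟩, argument [[laughs admires] [book most]] : e; result t.

t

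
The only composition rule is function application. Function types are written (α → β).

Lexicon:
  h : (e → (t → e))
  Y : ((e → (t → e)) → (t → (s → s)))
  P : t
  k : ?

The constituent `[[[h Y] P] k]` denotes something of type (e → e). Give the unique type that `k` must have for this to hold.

((s → s) → (e → e))

[[[h Y] P] k] must have type (e → e). The sister [[h Y] P] has type (s → s); that is not a function onto (e → e), so k must be the functor, of type ((s → s) → (e → e)).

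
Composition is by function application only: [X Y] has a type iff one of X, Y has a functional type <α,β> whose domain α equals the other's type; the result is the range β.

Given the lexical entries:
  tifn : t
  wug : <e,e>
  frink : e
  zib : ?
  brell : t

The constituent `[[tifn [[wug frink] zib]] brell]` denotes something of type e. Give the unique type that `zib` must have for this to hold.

<e,<t,<t,e>>>

At [[tifn [[wug frink] zib]] brell] (required: e): brell is t, which is not a function with range e; hence [tifn [[wug frink] zib]] is the functor — type <t,e>.
At [tifn [[wug frink] zib]] (required: <t,e>): tifn is t, which is not a function with range <t,e>; hence [[wug frink] zib] is the functor — type <t,<t,e>>.
At [[wug frink] zib] (required: <t,<t,e>>): [wug frink] is e, which is not a function with range <t,<t,e>>; hence zib is the functor — type <e,<t,<t,e>>>.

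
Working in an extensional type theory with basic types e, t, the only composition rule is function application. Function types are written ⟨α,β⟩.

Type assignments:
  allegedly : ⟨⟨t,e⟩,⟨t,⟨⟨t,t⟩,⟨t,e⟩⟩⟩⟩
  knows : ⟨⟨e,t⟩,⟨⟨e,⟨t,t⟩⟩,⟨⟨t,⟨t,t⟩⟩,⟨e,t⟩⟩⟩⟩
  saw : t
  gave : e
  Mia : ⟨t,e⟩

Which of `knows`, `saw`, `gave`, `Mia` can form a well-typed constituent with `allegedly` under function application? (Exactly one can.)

Mia

knows : ⟨⟨e,t⟩,⟨⟨e,⟨t,t⟩⟩,⟨⟨t,⟨t,t⟩⟩,⟨e,t⟩⟩⟩⟩ — allegedly needs ⟨t,e⟩; knows needs ⟨e,t⟩; neither fits.
saw : t — allegedly needs ⟨t,e⟩; saw needs nothing (atomic); neither fits.
gave : e — allegedly needs ⟨t,e⟩; gave needs nothing (atomic); neither fits.
Mia — combines: allegedly : ⟨⟨t,e⟩,⟨t,⟨⟨t,t⟩,⟨t,e⟩⟩⟩⟩ takes Mia : ⟨t,e⟩ as argument, giving ⟨t,⟨⟨t,t⟩,⟨t,e⟩⟩⟩.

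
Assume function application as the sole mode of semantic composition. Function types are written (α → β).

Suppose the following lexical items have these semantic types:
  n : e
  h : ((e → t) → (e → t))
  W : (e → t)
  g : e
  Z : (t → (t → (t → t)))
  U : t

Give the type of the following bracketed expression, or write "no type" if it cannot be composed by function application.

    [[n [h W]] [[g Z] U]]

[h W]: functor h : ((e → t) → (e → t)), argument W : (e → t); result (e → t).
[n [h W]]: functor [h W] : (e → t), argument n : e; result t.
At [g Z]: neither e nor (t → (t → (t → t))) can take the other as argument; the node is ill-typed.

no type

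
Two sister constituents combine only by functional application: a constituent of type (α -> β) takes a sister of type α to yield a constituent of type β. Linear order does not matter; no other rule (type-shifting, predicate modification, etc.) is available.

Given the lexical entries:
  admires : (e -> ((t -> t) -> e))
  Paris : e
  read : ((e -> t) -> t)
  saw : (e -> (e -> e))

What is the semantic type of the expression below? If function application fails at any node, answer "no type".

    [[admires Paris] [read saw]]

no type

[admires Paris]: functor admires : (e -> ((t -> t) -> e)), argument Paris : e; result ((t -> t) -> e).
[read saw]: ((e -> t) -> t) and (e -> (e -> e)) cannot combine by function application — type clash.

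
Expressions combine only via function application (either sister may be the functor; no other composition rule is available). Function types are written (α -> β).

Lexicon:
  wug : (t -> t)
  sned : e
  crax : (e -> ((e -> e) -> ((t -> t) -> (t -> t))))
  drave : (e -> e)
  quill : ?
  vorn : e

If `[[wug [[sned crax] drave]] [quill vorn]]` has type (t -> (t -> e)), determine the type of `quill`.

[[wug [[sned crax] drave]] [quill vorn]] must have type (t -> (t -> e)). The sister [wug [[sned crax] drave]] has type (t -> t); that is not a function onto (t -> (t -> e)), so [quill vorn] must be the functor, of type ((t -> t) -> (t -> (t -> e))).
[quill vorn] must have type ((t -> t) -> (t -> (t -> e))). The sister vorn has type e; that is not a function onto ((t -> t) -> (t -> (t -> e))), so quill must be the functor, of type (e -> ((t -> t) -> (t -> (t -> e)))).

(e -> ((t -> t) -> (t -> (t -> e))))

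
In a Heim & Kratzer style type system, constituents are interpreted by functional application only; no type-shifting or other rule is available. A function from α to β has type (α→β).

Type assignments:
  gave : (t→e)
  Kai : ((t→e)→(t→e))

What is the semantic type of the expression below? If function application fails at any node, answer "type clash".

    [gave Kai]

[gave Kai] — Kai of type ((t→e)→(t→e)) combines with gave of type (t→e): type (t→e).

(t→e)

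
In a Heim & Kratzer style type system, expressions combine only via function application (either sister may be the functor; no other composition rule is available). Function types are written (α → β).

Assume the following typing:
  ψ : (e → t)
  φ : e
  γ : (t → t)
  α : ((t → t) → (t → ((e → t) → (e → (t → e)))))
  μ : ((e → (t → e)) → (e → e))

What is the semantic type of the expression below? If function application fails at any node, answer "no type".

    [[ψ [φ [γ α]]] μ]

no type

[γ α] — α of type ((t → t) → (t → ((e → t) → (e → (t → e))))) combines with γ of type (t → t): type (t → ((e → t) → (e → (t → e)))).
At [φ [γ α]]: neither e nor (t → ((e → t) → (e → (t → e)))) can take the other as argument; the node is ill-typed.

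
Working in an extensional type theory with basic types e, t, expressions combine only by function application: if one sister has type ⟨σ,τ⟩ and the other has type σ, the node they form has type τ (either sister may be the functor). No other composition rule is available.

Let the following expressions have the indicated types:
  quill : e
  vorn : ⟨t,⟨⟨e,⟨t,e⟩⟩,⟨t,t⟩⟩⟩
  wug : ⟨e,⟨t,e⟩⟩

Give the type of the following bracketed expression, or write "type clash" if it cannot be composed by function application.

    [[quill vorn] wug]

type clash

[quill vorn]: e with ⟨t,⟨⟨e,⟨t,e⟩⟩,⟨t,t⟩⟩⟩ — neither is a function whose domain matches the other; composition fails here.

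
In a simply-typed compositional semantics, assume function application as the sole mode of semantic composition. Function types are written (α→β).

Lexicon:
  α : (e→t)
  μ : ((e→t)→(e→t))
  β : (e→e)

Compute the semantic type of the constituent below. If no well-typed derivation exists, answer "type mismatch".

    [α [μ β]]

[μ β]: ((e→t)→(e→t)) and (e→e) cannot combine by function application — type clash.

type mismatch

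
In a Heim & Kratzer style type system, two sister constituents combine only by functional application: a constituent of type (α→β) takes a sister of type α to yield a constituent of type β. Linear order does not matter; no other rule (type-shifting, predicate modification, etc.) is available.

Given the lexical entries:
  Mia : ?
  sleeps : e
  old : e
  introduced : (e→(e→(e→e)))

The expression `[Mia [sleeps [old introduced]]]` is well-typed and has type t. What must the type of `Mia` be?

For [Mia [sleeps [old introduced]]] to have type t with [sleeps [old introduced]] of type (e→e), Mia must be the function: Mia : ((e→e)→t).

((e→e)→t)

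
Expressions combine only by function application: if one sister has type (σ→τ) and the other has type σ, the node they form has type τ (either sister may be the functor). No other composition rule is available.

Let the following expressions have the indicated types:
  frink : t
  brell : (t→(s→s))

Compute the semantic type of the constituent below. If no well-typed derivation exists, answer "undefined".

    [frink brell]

[frink brell]: brell is (t→(s→s)), frink is t; result (s→s).

(s→s)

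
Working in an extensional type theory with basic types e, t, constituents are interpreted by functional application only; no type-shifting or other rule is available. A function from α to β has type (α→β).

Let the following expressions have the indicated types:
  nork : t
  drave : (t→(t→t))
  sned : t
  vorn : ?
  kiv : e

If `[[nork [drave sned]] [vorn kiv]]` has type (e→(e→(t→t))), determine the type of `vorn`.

At [[nork [drave sned]] [vorn kiv]] (required: (e→(e→(t→t)))): [nork [drave sned]] is t, which is not a function with range (e→(e→(t→t))); hence [vorn kiv] is the functor — type (t→(e→(e→(t→t)))).
At [vorn kiv] (required: (t→(e→(e→(t→t))))): kiv is e, which is not a function with range (t→(e→(e→(t→t)))); hence vorn is the functor — type (e→(t→(e→(e→(t→t))))).

(e→(t→(e→(e→(t→t)))))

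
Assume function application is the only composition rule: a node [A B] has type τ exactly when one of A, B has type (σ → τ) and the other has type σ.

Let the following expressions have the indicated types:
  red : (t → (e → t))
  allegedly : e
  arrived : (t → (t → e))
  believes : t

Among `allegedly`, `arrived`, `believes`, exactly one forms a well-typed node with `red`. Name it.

allegedly : e — red needs t; allegedly needs nothing (atomic); neither fits.
arrived : (t → (t → e)) — red needs t; arrived needs t; neither fits.
believes — combines: red : (t → (e → t)) takes believes : t as argument, giving (e → t).

believes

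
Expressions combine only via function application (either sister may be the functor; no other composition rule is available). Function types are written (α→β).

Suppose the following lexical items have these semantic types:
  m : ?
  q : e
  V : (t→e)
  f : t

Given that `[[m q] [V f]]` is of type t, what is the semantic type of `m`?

At [[m q] [V f]] (required: t): [V f] is e, which is not a function with range t; hence [m q] is the functor — type (e→t).
At [m q] (required: (e→t)): q is e, which is not a function with range (e→t); hence m is the functor — type (e→(e→t)).

(e→(e→t))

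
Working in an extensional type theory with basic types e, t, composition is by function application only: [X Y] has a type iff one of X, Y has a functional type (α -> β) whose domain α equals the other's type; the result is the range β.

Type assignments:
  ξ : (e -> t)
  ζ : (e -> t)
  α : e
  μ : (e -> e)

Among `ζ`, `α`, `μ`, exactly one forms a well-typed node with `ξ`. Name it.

α

ζ : (e -> t) — ξ needs e; ζ needs e; neither fits.
α — combines: ξ : (e -> t) takes α : e as argument, giving t.
μ : (e -> e) — ξ needs e; μ needs e; neither fits.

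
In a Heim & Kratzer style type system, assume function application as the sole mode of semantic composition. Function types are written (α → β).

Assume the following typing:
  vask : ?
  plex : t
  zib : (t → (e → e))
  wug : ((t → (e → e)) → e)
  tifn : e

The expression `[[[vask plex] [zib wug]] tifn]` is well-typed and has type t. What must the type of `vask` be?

(t → (e → (e → t)))

For [[[vask plex] [zib wug]] tifn] to have type t with tifn of type e, [[vask plex] [zib wug]] must be the function: [[vask plex] [zib wug]] : (e → t).
For [[vask plex] [zib wug]] to have type (e → t) with [zib wug] of type e, [vask plex] must be the function: [vask plex] : (e → (e → t)).
For [vask plex] to have type (e → (e → t)) with plex of type t, vask must be the function: vask : (t → (e → (e → t))).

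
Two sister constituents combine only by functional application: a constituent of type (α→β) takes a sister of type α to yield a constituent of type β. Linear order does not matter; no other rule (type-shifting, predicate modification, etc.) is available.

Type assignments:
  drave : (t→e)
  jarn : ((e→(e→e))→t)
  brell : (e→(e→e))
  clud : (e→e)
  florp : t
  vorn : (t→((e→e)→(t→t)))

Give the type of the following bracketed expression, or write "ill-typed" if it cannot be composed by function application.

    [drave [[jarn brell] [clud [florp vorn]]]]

e

[jarn brell]: functor jarn : ((e→(e→e))→t), argument brell : (e→(e→e)); result t.
[florp vorn]: functor vorn : (t→((e→e)→(t→t))), argument florp : t; result ((e→e)→(t→t)).
[clud [florp vorn]]: functor [florp vorn] : ((e→e)→(t→t)), argument clud : (e→e); result (t→t).
[[jarn brell] [clud [florp vorn]]]: functor [clud [florp vorn]] : (t→t), argument [jarn brell] : t; result t.
[drave [[jarn brell] [clud [florp vorn]]]]: functor drave : (t→e), argument [[jarn brell] [clud [florp vorn]]] : t; result e.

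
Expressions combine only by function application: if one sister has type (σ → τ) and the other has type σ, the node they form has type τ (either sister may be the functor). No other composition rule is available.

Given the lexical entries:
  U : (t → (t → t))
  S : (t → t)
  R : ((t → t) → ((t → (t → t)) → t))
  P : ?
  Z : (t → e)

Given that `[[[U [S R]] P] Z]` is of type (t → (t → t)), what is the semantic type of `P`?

For [[[U [S R]] P] Z] to have type (t → (t → t)) with Z of type (t → e), [[U [S R]] P] must be the function: [[U [S R]] P] : ((t → e) → (t → (t → t))).
For [[U [S R]] P] to have type ((t → e) → (t → (t → t))) with [U [S R]] of type t, P must be the function: P : (t → ((t → e) → (t → (t → t)))).

(t → ((t → e) → (t → (t → t))))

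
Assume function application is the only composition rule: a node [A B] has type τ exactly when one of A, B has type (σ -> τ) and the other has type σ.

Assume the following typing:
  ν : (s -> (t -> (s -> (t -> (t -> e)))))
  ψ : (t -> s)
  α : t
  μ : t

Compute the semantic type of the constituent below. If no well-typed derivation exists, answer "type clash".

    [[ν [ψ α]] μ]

(s -> (t -> (t -> e)))

[ψ α]: ψ is (t -> s), α is t; result s.
[ν [ψ α]]: ν is (s -> (t -> (s -> (t -> (t -> e))))), [ψ α] is s; result (t -> (s -> (t -> (t -> e)))).
[[ν [ψ α]] μ]: [ν [ψ α]] is (t -> (s -> (t -> (t -> e)))), μ is t; result (s -> (t -> (t -> e))).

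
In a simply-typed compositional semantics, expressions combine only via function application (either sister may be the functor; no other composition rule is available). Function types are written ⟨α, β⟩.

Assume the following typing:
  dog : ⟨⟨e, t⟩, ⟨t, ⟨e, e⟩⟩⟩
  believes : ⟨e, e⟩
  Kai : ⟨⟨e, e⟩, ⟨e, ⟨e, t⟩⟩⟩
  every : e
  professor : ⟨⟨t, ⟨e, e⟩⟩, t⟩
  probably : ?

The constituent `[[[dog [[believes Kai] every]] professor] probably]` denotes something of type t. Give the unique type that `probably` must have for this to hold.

At [[[dog [[believes Kai] every]] professor] probably] (required: t): [[dog [[believes Kai] every]] professor] is t, which is not a function with range t; hence probably is the functor — type ⟨t, t⟩.

⟨t, t⟩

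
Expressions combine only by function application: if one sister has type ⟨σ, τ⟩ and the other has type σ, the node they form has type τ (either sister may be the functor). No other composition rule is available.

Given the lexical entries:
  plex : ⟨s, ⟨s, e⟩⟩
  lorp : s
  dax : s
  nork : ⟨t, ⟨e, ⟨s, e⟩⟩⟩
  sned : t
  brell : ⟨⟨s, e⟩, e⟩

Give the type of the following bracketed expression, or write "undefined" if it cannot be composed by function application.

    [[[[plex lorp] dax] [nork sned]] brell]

At [plex lorp], plex : ⟨s, ⟨s, e⟩⟩ takes lorp : s, giving ⟨s, e⟩.
At [[plex lorp] dax], [plex lorp] : ⟨s, e⟩ takes dax : s, giving e.
At [nork sned], nork : ⟨t, ⟨e, ⟨s, e⟩⟩⟩ takes sned : t, giving ⟨e, ⟨s, e⟩⟩.
At [[[plex lorp] dax] [nork sned]], [nork sned] : ⟨e, ⟨s, e⟩⟩ takes [[plex lorp] dax] : e, giving ⟨s, e⟩.
At [[[[plex lorp] dax] [nork sned]] brell], brell : ⟨⟨s, e⟩, e⟩ takes [[[plex lorp] dax] [nork sned]] : ⟨s, e⟩, giving e.

e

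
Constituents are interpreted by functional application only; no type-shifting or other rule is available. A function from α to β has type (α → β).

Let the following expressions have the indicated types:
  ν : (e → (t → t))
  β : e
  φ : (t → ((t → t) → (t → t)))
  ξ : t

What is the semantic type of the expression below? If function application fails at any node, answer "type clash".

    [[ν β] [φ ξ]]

(t → t)

[ν β] — ν of type (e → (t → t)) combines with β of type e: type (t → t).
[φ ξ] — φ of type (t → ((t → t) → (t → t))) combines with ξ of type t: type ((t → t) → (t → t)).
[[ν β] [φ ξ]] — [φ ξ] of type ((t → t) → (t → t)) combines with [ν β] of type (t → t): type (t → t).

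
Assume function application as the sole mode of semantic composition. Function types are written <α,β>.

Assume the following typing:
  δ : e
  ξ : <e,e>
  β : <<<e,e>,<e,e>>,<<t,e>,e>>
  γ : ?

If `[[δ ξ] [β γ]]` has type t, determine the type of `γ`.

<<<<e,e>,<e,e>>,<<t,e>,e>>,<e,t>>

[[δ ξ] [β γ]] is required to be t. [δ ξ] : e cannot yield t as functor, so [β γ] : <e,t>.
[β γ] is required to be <e,t>. β : <<<e,e>,<e,e>>,<<t,e>,e>> cannot yield <e,t> as functor, so γ : <<<<e,e>,<e,e>>,<<t,e>,e>>,<e,t>>.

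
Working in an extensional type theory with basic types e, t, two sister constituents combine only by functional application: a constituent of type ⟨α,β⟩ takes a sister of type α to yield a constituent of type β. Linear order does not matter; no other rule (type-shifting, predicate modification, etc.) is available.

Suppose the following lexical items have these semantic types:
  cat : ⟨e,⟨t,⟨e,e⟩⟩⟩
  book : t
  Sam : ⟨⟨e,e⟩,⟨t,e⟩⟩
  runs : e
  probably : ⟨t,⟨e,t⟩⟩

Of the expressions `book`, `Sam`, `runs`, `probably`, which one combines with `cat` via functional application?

book : t — cat needs e; book needs nothing (atomic); neither fits.
Sam : ⟨⟨e,e⟩,⟨t,e⟩⟩ — cat needs e; Sam needs ⟨e,e⟩; neither fits.
runs — combines: cat : ⟨e,⟨t,⟨e,e⟩⟩⟩ takes runs : e as argument, giving ⟨t,⟨e,e⟩⟩.
probably : ⟨t,⟨e,t⟩⟩ — cat needs e; probably needs t; neither fits.

runs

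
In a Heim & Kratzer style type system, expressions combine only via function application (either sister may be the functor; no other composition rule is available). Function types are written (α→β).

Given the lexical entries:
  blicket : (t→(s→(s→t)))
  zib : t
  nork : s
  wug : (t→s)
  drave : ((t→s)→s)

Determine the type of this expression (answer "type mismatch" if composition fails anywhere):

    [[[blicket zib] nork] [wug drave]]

At [blicket zib], blicket : (t→(s→(s→t))) takes zib : t, giving (s→(s→t)).
At [[blicket zib] nork], [blicket zib] : (s→(s→t)) takes nork : s, giving (s→t).
At [wug drave], drave : ((t→s)→s) takes wug : (t→s), giving s.
At [[[blicket zib] nork] [wug drave]], [[blicket zib] nork] : (s→t) takes [wug drave] : s, giving t.

t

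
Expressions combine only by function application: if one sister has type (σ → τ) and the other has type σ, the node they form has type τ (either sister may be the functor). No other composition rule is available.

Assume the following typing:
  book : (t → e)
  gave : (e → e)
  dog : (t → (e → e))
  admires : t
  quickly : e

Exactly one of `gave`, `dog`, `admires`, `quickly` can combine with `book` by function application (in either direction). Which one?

admires

gave : (e → e) — book needs t; gave needs e; neither fits.
dog : (t → (e → e)) — book needs t; dog needs t; neither fits.
admires — combines: book : (t → e) takes admires : t as argument, giving e.
quickly : e — book needs t; quickly needs nothing (atomic); neither fits.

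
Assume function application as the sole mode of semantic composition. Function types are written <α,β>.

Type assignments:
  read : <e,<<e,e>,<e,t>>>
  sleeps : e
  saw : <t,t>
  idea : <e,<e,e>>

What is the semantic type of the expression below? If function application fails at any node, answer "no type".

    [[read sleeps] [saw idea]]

[read sleeps] — read of type <e,<<e,e>,<e,t>>> combines with sleeps of type e: type <<e,e>,<e,t>>.
[saw idea]: <t,t> with <e,<e,e>> — neither is a function whose domain matches the other; composition fails here.

no type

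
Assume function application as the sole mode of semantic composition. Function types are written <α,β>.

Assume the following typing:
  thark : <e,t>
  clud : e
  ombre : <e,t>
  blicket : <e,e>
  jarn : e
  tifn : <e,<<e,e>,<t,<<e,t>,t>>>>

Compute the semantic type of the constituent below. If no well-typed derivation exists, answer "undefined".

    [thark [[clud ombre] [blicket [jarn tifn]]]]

[clud ombre] — ombre of type <e,t> combines with clud of type e: type t.
[jarn tifn] — tifn of type <e,<<e,e>,<t,<<e,t>,t>>>> combines with jarn of type e: type <<e,e>,<t,<<e,t>,t>>>.
[blicket [jarn tifn]] — [jarn tifn] of type <<e,e>,<t,<<e,t>,t>>> combines with blicket of type <e,e>: type <t,<<e,t>,t>>.
[[clud ombre] [blicket [jarn tifn]]] — [blicket [jarn tifn]] of type <t,<<e,t>,t>> combines with [clud ombre] of type t: type <<e,t>,t>.
[thark [[clud ombre] [blicket [jarn tifn]]]] — [[clud ombre] [blicket [jarn tifn]]] of type <<e,t>,t> combines with thark of type <e,t>: type t.

t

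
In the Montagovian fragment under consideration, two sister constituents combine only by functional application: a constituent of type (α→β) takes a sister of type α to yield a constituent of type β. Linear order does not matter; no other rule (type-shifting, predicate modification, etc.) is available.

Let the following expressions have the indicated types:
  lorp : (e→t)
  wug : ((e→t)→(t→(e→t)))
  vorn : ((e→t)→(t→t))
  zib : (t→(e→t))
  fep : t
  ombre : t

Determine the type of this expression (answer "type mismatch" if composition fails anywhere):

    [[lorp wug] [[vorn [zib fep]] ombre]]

(e→t)

[lorp wug]: ((e→t)→(t→(e→t))) applied to (e→t) yields (t→(e→t)).
[zib fep]: (t→(e→t)) applied to t yields (e→t).
[vorn [zib fep]]: ((e→t)→(t→t)) applied to (e→t) yields (t→t).
[[vorn [zib fep]] ombre]: (t→t) applied to t yields t.
[[lorp wug] [[vorn [zib fep]] ombre]]: (t→(e→t)) applied to t yields (e→t).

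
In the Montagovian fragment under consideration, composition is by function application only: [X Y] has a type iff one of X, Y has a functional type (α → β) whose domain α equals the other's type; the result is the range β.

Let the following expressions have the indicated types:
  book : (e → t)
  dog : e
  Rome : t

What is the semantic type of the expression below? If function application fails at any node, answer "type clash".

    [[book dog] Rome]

[book dog]: book is (e → t), dog is e; result t.
[[book dog] Rome]: t and t cannot combine by function application — type clash.

type clash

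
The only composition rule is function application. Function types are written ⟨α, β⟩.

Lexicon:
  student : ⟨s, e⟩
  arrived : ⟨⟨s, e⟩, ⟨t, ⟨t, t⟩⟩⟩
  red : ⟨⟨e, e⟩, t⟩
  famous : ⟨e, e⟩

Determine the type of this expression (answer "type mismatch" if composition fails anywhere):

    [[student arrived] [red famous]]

⟨t, t⟩

[student arrived] — arrived of type ⟨⟨s, e⟩, ⟨t, ⟨t, t⟩⟩⟩ combines with student of type ⟨s, e⟩: type ⟨t, ⟨t, t⟩⟩.
[red famous] — red of type ⟨⟨e, e⟩, t⟩ combines with famous of type ⟨e, e⟩: type t.
[[student arrived] [red famous]] — [student arrived] of type ⟨t, ⟨t, t⟩⟩ combines with [red famous] of type t: type ⟨t, t⟩.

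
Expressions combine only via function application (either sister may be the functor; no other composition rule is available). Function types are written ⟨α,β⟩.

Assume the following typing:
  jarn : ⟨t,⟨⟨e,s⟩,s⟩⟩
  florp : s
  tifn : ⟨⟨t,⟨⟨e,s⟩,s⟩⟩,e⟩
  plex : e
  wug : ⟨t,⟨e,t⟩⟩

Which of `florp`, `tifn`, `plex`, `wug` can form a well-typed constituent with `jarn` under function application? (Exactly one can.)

florp : s — jarn needs t; florp needs nothing (atomic); neither fits.
tifn — combines: tifn : ⟨⟨t,⟨⟨e,s⟩,s⟩⟩,e⟩ takes jarn : ⟨t,⟨⟨e,s⟩,s⟩⟩ as argument, giving e.
plex : e — jarn needs t; plex needs nothing (atomic); neither fits.
wug : ⟨t,⟨e,t⟩⟩ — jarn needs t; wug needs t; neither fits.

tifn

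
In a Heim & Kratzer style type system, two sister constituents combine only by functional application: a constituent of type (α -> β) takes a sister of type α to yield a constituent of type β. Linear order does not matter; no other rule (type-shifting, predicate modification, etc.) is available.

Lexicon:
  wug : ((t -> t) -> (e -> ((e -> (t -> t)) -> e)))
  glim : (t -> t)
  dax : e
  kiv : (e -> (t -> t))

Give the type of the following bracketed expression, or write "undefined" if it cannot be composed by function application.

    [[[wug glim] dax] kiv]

[wug glim]: ((t -> t) -> (e -> ((e -> (t -> t)) -> e))) applied to (t -> t) yields (e -> ((e -> (t -> t)) -> e)).
[[wug glim] dax]: (e -> ((e -> (t -> t)) -> e)) applied to e yields ((e -> (t -> t)) -> e).
[[[wug glim] dax] kiv]: ((e -> (t -> t)) -> e) applied to (e -> (t -> t)) yields e.

e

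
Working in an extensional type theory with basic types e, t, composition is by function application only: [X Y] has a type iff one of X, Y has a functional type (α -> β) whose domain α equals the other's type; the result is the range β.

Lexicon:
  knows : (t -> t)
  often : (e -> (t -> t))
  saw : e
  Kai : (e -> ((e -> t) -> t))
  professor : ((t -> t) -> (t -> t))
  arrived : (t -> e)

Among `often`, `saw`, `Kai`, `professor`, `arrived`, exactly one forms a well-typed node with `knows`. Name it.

often : (e -> (t -> t)) — no; knows wants t, and often wants e.
saw : e — no; knows wants t, and saw wants nothing (atomic).
Kai : (e -> ((e -> t) -> t)) — no; knows wants t, and Kai wants e.
professor — combines: professor : ((t -> t) -> (t -> t)) takes knows : (t -> t) as argument, giving (t -> t).
arrived : (t -> e) — no; knows wants t, and arrived wants t.

professor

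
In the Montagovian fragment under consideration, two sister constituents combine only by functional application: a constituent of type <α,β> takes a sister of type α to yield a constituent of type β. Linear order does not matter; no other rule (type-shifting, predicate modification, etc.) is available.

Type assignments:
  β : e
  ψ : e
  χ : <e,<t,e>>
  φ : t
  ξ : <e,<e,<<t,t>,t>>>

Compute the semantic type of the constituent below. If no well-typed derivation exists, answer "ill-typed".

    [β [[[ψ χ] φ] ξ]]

<<t,t>,t>

[ψ χ]: <e,<t,e>> applied to e yields <t,e>.
[[ψ χ] φ]: <t,e> applied to t yields e.
[[[ψ χ] φ] ξ]: <e,<e,<<t,t>,t>>> applied to e yields <e,<<t,t>,t>>.
[β [[[ψ χ] φ] ξ]]: <e,<<t,t>,t>> applied to e yields <<t,t>,t>.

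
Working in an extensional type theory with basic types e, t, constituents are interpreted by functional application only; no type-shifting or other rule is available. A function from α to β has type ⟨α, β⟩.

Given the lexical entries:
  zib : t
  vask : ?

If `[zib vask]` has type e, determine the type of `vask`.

⟨t, e⟩

[zib vask] must have type e. The sister zib has type t; that is not a function onto e, so vask must be the functor, of type ⟨t, e⟩.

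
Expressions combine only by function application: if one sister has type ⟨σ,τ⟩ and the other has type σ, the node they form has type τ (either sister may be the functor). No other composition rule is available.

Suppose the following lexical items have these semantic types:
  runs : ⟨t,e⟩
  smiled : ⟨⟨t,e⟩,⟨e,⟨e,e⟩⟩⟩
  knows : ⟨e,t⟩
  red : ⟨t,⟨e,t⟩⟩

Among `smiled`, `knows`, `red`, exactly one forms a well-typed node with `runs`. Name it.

smiled

smiled — combines: smiled : ⟨⟨t,e⟩,⟨e,⟨e,e⟩⟩⟩ takes runs : ⟨t,e⟩ as argument, giving ⟨e,⟨e,e⟩⟩.
knows : ⟨e,t⟩ — runs needs t; knows needs e; neither fits.
red : ⟨t,⟨e,t⟩⟩ — runs needs t; red needs t; neither fits.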